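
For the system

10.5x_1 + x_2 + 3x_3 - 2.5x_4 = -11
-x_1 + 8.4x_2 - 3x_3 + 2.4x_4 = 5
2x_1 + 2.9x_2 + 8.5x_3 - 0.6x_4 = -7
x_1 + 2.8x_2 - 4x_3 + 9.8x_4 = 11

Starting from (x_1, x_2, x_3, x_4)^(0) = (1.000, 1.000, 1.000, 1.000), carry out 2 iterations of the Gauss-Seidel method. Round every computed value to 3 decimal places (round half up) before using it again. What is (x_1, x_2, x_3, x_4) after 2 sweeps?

Iteration 1:
  x_1 = (-11 - (1)·1.000 - (3)·1.000 - (-2.5)·1.000) / (10.5) = -1.190
  x_2 = (5 - (-1)·-1.190 - (-3)·1.000 - (2.4)·1.000) / (8.4) = 0.525
  x_3 = (-7 - (2)·-1.190 - (2.9)·0.525 - (-0.6)·1.000) / (8.5) = -0.652
  x_4 = (11 - (1)·-1.190 - (2.8)·0.525 - (-4)·-0.652) / (9.8) = 0.828
Iteration 2:
  x_1 = (-11 - (1)·0.525 - (3)·-0.652 - (-2.5)·0.828) / (10.5) = -0.714
  x_2 = (5 - (-1)·-0.714 - (-3)·-0.652 - (2.4)·0.828) / (8.4) = 0.041
  x_3 = (-7 - (2)·-0.714 - (2.9)·0.041 - (-0.6)·0.828) / (8.5) = -0.611
  x_4 = (11 - (1)·-0.714 - (2.8)·0.041 - (-4)·-0.611) / (9.8) = 0.934

(-0.714, 0.041, -0.611, 0.934)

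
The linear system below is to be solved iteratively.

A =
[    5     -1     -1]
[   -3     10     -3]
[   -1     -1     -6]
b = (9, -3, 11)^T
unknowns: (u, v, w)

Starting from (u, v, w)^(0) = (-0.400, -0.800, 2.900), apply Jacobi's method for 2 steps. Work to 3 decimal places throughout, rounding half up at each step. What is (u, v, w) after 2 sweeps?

(1.563, -0.124, -2.278)

Iteration 1:
  u = (9 - (-1)·-0.800 - (-1)·2.900) / (5) = 2.220
  v = (-3 - (-3)·-0.400 - (-3)·2.900) / (10) = 0.450
  w = (11 - (-1)·-0.400 - (-1)·-0.800) / (-6) = -1.633
Iteration 2:
  u = (9 - (-1)·0.450 - (-1)·-1.633) / (5) = 1.563
  v = (-3 - (-3)·2.220 - (-3)·-1.633) / (10) = -0.124
  w = (11 - (-1)·2.220 - (-1)·0.450) / (-6) = -2.278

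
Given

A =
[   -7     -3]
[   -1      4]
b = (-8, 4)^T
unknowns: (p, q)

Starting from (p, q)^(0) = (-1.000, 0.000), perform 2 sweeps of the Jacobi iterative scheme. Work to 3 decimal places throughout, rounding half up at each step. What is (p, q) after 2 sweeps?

Iteration 1:
  p = (-8 - (-3)·0.000) / (-7) = 1.143
  q = (4 - (-1)·-1.000) / (4) = 0.750
Iteration 2:
  p = (-8 - (-3)·0.750) / (-7) = 0.821
  q = (4 - (-1)·1.143) / (4) = 1.286

(0.821, 1.286)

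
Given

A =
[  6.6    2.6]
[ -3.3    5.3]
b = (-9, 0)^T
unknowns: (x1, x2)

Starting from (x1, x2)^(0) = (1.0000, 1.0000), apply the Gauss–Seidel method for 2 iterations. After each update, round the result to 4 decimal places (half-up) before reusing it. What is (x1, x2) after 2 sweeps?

(-0.9325, -0.5806)

Iteration 1:
  x1 = (-9 - (2.6)·1.0000) / (6.6) = -1.7576
  x2 = (0 - (-3.3)·-1.7576) / (5.3) = -1.0944
Iteration 2:
  x1 = (-9 - (2.6)·-1.0944) / (6.6) = -0.9325
  x2 = (0 - (-3.3)·-0.9325) / (5.3) = -0.5806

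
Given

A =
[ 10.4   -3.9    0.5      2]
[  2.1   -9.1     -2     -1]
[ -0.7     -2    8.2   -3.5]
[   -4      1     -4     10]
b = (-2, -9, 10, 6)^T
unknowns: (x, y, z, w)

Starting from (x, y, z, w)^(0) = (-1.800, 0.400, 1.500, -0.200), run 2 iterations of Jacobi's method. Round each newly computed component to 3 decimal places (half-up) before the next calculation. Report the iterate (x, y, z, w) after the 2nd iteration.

(-0.229, 0.686, 1.466, 0.974)

Iteration 1:
  x = (-2 - (-3.9)·0.400 - (0.5)·1.500 - (2)·-0.200) / (10.4) = -0.076
  y = (-9 - (2.1)·-1.800 - (-2)·1.500 - (-1)·-0.200) / (-9.1) = 0.266
  z = (10 - (-0.7)·-1.800 - (-2)·0.400 - (-3.5)·-0.200) / (8.2) = 1.078
  w = (6 - (-4)·-1.800 - (1)·0.400 - (-4)·1.500) / (10) = 0.440
Iteration 2:
  x = (-2 - (-3.9)·0.266 - (0.5)·1.078 - (2)·0.440) / (10.4) = -0.229
  y = (-9 - (2.1)·-0.076 - (-2)·1.078 - (-1)·0.440) / (-9.1) = 0.686
  z = (10 - (-0.7)·-0.076 - (-2)·0.266 - (-3.5)·0.440) / (8.2) = 1.466
  w = (6 - (-4)·-0.076 - (1)·0.266 - (-4)·1.078) / (10) = 0.974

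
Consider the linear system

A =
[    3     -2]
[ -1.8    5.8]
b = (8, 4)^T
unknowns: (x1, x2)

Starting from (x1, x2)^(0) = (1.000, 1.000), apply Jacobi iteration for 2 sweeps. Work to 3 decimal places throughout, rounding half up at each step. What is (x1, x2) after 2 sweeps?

Iteration 1:
  x1 = (8 - (-2)·1.000) / (3) = 3.333
  x2 = (4 - (-1.8)·1.000) / (5.8) = 1.000
Iteration 2:
  x1 = (8 - (-2)·1.000) / (3) = 3.333
  x2 = (4 - (-1.8)·3.333) / (5.8) = 1.724

(3.333, 1.724)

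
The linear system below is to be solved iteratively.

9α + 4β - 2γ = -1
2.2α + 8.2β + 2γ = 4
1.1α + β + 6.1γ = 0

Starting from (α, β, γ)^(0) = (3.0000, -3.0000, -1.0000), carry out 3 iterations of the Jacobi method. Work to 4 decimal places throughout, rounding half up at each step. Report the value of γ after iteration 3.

-0.0218

Iteration 1:
  α = (-1 - (4)·-3.0000 - (-2)·-1.0000) / (9) = 1.0000
  β = (4 - (2.2)·3.0000 - (2)·-1.0000) / (8.2) = -0.0732
  γ = (0 - (1.1)·3.0000 - (1)·-3.0000) / (6.1) = -0.0492
Iteration 2:
  α = (-1 - (4)·-0.0732 - (-2)·-0.0492) / (9) = -0.0895
  β = (4 - (2.2)·1.0000 - (2)·-0.0492) / (8.2) = 0.2315
  γ = (0 - (1.1)·1.0000 - (1)·-0.0732) / (6.1) = -0.1683
Iteration 3:
  α = (-1 - (4)·0.2315 - (-2)·-0.1683) / (9) = -0.2514
  β = (4 - (2.2)·-0.0895 - (2)·-0.1683) / (8.2) = 0.5529
  γ = (0 - (1.1)·-0.0895 - (1)·0.2315) / (6.1) = -0.0218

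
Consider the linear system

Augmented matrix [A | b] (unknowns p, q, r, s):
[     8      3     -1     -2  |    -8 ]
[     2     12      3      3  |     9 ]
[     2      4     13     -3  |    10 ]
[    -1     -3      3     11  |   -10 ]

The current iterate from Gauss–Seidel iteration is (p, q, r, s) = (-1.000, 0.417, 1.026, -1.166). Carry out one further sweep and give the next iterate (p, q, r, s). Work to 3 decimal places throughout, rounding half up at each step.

One sweep:
  p = (-8 - (3)·0.417 - (-1)·1.026 - (-2)·-1.166) / (8) = -1.320
  q = (9 - (2)·-1.320 - (3)·1.026 - (3)·-1.166) / (12) = 1.005
  r = (10 - (2)·-1.320 - (4)·1.005 - (-3)·-1.166) / (13) = 0.394
  s = (-10 - (-1)·-1.320 - (-3)·1.005 - (3)·0.394) / (11) = -0.862

(-1.320, 1.005, 0.394, -0.862)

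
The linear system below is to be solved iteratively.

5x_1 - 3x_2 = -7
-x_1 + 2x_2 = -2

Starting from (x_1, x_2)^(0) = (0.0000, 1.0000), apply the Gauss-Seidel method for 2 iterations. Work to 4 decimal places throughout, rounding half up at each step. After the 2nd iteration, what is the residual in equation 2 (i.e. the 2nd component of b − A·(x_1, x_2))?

0.0000

Iteration 1:
  x_1 = (-7 - (-3)·1.0000) / (5) = -0.8000
  x_2 = (-2 - (-1)·-0.8000) / (2) = -1.4000
Iteration 2:
  x_1 = (-7 - (-3)·-1.4000) / (5) = -2.2400
  x_2 = (-2 - (-1)·-2.2400) / (2) = -2.1200
Residual b − A·x = (-2.1600, 0.0000)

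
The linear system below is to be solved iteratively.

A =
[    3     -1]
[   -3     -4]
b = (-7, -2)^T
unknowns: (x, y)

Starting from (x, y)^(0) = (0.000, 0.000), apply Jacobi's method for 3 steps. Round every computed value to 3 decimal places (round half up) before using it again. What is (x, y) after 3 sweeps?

Iteration 1:
  x = (-7 - (-1)·0.000) / (3) = -2.333
  y = (-2 - (-3)·0.000) / (-4) = 0.500
Iteration 2:
  x = (-7 - (-1)·0.500) / (3) = -2.167
  y = (-2 - (-3)·-2.333) / (-4) = 2.250
Iteration 3:
  x = (-7 - (-1)·2.250) / (3) = -1.583
  y = (-2 - (-3)·-2.167) / (-4) = 2.125

(-1.583, 2.125)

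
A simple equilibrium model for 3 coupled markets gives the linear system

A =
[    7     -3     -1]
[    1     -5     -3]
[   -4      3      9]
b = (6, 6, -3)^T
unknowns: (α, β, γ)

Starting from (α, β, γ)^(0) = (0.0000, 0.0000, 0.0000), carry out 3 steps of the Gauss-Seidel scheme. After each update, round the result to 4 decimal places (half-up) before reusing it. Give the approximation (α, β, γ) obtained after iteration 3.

(0.3291, -1.3280, 0.2556)

Iteration 1:
  α = (6 - (-3)·0.0000 - (-1)·0.0000) / (7) = 0.8571
  β = (6 - (1)·0.8571 - (-3)·0.0000) / (-5) = -1.0286
  γ = (-3 - (-4)·0.8571 - (3)·-1.0286) / (9) = 0.3905
Iteration 2:
  α = (6 - (-3)·-1.0286 - (-1)·0.3905) / (7) = 0.4721
  β = (6 - (1)·0.4721 - (-3)·0.3905) / (-5) = -1.3399
  γ = (-3 - (-4)·0.4721 - (3)·-1.3399) / (9) = 0.3231
Iteration 3:
  α = (6 - (-3)·-1.3399 - (-1)·0.3231) / (7) = 0.3291
  β = (6 - (1)·0.3291 - (-3)·0.3231) / (-5) = -1.3280
  γ = (-3 - (-4)·0.3291 - (3)·-1.3280) / (9) = 0.2556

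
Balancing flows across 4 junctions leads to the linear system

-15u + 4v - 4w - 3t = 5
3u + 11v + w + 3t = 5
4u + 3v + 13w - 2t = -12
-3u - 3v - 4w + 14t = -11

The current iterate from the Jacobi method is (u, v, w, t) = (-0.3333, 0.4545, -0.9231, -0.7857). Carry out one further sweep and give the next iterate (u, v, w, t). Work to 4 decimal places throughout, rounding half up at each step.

One sweep:
  u = (5 - (4)·0.4545 - (-4)·-0.9231 - (-3)·-0.7857) / (-15) = 0.1912
  v = (5 - (3)·-0.3333 - (1)·-0.9231 - (3)·-0.7857) / (11) = 0.8436
  w = (-12 - (4)·-0.3333 - (3)·0.4545 - (-2)·-0.7857) / (13) = -1.0463
  t = (-11 - (-3)·-0.3333 - (-3)·0.4545 - (-4)·-0.9231) / (14) = -1.0235

(0.1912, 0.8436, -1.0463, -1.0235)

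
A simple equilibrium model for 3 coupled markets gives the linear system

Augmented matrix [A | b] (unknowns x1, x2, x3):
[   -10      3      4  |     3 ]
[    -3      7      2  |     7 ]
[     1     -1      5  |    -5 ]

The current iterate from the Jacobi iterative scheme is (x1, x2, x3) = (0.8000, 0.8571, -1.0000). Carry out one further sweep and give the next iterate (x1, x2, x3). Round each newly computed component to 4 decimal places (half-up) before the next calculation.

(-0.4429, 1.6286, -0.9886)

One sweep:
  x1 = (3 - (3)·0.8571 - (4)·-1.0000) / (-10) = -0.4429
  x2 = (7 - (-3)·0.8000 - (2)·-1.0000) / (7) = 1.6286
  x3 = (-5 - (1)·0.8000 - (-1)·0.8571) / (5) = -0.9886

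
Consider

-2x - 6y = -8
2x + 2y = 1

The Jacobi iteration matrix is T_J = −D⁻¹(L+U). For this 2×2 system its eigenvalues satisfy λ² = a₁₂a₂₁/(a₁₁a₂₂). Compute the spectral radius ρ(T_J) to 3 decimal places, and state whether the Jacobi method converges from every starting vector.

a₁₂a₂₁/(a₁₁a₂₂) = (-6)·(2) / ((-2)·(2)) = 3.000000
ρ = √|3.000000| = √3.000000 = 1.732
ρ > 1, so Jacobi diverges

1.732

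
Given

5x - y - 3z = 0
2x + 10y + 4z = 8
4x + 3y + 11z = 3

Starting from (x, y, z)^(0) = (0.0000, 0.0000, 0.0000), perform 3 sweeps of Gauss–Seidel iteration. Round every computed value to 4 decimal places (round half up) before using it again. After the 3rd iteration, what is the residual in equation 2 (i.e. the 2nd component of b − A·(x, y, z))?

-0.0312

Iteration 1:
  x = (0 - (-1)·0.0000 - (-3)·0.0000) / (5) = 0.0000
  y = (8 - (2)·0.0000 - (4)·0.0000) / (10) = 0.8000
  z = (3 - (4)·0.0000 - (3)·0.8000) / (11) = 0.0545
Iteration 2:
  x = (0 - (-1)·0.8000 - (-3)·0.0545) / (5) = 0.1927
  y = (8 - (2)·0.1927 - (4)·0.0545) / (10) = 0.7397
  z = (3 - (4)·0.1927 - (3)·0.7397) / (11) = 0.0009
Iteration 3:
  x = (0 - (-1)·0.7397 - (-3)·0.0009) / (5) = 0.1485
  y = (8 - (2)·0.1485 - (4)·0.0009) / (10) = 0.7699
  z = (3 - (4)·0.1485 - (3)·0.7699) / (11) = 0.0088
Residual b − A·x = (0.0538, -0.0312, -0.0005)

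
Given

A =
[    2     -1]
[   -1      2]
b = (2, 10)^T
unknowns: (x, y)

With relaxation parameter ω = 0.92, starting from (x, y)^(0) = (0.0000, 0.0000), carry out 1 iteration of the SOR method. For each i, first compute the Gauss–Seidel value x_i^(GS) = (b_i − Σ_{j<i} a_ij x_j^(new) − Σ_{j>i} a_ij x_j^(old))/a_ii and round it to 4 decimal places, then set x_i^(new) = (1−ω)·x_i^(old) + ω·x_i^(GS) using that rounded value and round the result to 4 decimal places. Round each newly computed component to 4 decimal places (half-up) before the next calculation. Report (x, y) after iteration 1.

Iteration 1:
  x: GS value = (2 - (-1)·0.0000) / (2) = 1.0000;  x ← (1−ω)·0.0000 + ω·1.0000 = 0.9200
  y: GS value = (10 - (-1)·0.9200) / (2) = 5.4600;  y ← (1−ω)·0.0000 + ω·5.4600 = 5.0232

(0.9200, 5.0232)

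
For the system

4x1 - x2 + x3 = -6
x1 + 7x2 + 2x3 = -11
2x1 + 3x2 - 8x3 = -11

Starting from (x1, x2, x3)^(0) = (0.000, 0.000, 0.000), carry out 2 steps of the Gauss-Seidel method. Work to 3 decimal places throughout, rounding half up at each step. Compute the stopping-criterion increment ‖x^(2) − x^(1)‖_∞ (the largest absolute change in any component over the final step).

0.462

Iteration 1:
  x1 = (-6 - (-1)·0.000 - (1)·0.000) / (4) = -1.500
  x2 = (-11 - (1)·-1.500 - (2)·0.000) / (7) = -1.357
  x3 = (-11 - (2)·-1.500 - (3)·-1.357) / (-8) = 0.491
Iteration 2:
  x1 = (-6 - (-1)·-1.357 - (1)·0.491) / (4) = -1.962
  x2 = (-11 - (1)·-1.962 - (2)·0.491) / (7) = -1.431
  x3 = (-11 - (2)·-1.962 - (3)·-1.431) / (-8) = 0.348
Change: (-0.462, -0.074, -0.143) → max |·| = 0.462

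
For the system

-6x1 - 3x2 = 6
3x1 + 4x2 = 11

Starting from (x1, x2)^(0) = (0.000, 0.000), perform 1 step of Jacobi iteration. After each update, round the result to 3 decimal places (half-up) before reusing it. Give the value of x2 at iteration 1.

Iteration 1:
  x1 = (6 - (-3)·0.000) / (-6) = -1.000
  x2 = (11 - (3)·0.000) / (4) = 2.750

2.750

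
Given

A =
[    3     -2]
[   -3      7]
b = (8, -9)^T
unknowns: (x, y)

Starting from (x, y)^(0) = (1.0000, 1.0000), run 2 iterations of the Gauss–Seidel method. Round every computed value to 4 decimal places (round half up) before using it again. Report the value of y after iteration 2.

Iteration 1:
  x = (8 - (-2)·1.0000) / (3) = 3.3333
  y = (-9 - (-3)·3.3333) / (7) = 0.1428
Iteration 2:
  x = (8 - (-2)·0.1428) / (3) = 2.7619
  y = (-9 - (-3)·2.7619) / (7) = -0.1020

-0.1020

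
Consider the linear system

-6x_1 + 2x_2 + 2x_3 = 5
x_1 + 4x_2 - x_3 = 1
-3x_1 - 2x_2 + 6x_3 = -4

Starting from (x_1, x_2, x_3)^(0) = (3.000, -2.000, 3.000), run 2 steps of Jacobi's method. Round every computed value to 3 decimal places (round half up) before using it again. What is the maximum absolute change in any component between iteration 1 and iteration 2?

Iteration 1:
  x_1 = (5 - (2)·-2.000 - (2)·3.000) / (-6) = -0.500
  x_2 = (1 - (1)·3.000 - (-1)·3.000) / (4) = 0.250
  x_3 = (-4 - (-3)·3.000 - (-2)·-2.000) / (6) = 0.167
Iteration 2:
  x_1 = (5 - (2)·0.250 - (2)·0.167) / (-6) = -0.694
  x_2 = (1 - (1)·-0.500 - (-1)·0.167) / (4) = 0.417
  x_3 = (-4 - (-3)·-0.500 - (-2)·0.250) / (6) = -0.833
Change: (-0.194, 0.167, -1.000) → max |·| = 1.000

1.000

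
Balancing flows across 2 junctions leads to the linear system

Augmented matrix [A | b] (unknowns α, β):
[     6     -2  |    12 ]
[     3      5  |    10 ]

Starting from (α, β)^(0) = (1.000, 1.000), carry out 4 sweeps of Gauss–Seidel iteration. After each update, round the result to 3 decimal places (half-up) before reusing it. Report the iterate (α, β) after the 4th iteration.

Iteration 1:
  α = (12 - (-2)·1.000) / (6) = 2.333
  β = (10 - (3)·2.333) / (5) = 0.600
Iteration 2:
  α = (12 - (-2)·0.600) / (6) = 2.200
  β = (10 - (3)·2.200) / (5) = 0.680
Iteration 3:
  α = (12 - (-2)·0.680) / (6) = 2.227
  β = (10 - (3)·2.227) / (5) = 0.664
Iteration 4:
  α = (12 - (-2)·0.664) / (6) = 2.221
  β = (10 - (3)·2.221) / (5) = 0.667

(2.221, 0.667)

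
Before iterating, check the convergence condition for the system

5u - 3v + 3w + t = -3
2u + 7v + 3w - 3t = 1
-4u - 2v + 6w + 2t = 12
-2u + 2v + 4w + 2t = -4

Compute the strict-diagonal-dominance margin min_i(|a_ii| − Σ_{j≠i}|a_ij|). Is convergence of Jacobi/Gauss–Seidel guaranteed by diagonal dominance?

-6

row 1: |5| − (3+3+1) = -2
row 2: |7| − (2+3+3) = -1
row 3: |6| − (4+2+2) = -2
row 4: |2| − (2+2+4) = -6
minimum over rows = -6 → not strictly diagonally dominant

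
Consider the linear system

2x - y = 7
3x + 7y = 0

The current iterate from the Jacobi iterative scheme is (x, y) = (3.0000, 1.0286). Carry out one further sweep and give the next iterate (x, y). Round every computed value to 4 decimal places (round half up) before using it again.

One sweep:
  x = (7 - (-1)·1.0286) / (2) = 4.0143
  y = (0 - (3)·3.0000) / (7) = -1.2857

(4.0143, -1.2857)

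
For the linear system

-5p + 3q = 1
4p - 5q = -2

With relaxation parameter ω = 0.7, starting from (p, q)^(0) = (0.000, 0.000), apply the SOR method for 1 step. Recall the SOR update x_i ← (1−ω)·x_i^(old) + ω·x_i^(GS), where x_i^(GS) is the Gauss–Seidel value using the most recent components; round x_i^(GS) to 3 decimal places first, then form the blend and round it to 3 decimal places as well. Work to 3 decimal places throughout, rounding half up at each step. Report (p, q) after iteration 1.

Iteration 1:
  p: GS value = (1 - (3)·0.000) / (-5) = -0.200;  p ← (1−ω)·0.000 + ω·-0.200 = -0.140
  q: GS value = (-2 - (4)·-0.140) / (-5) = 0.288;  q ← (1−ω)·0.000 + ω·0.288 = 0.202

(-0.140, 0.202)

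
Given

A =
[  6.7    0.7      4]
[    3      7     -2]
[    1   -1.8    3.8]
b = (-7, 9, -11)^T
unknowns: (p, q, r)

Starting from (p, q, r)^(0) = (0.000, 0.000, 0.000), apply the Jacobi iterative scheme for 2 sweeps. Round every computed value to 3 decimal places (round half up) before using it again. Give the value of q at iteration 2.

Iteration 1:
  p = (-7 - (0.7)·0.000 - (4)·0.000) / (6.7) = -1.045
  q = (9 - (3)·0.000 - (-2)·0.000) / (7) = 1.286
  r = (-11 - (1)·0.000 - (-1.8)·0.000) / (3.8) = -2.895
Iteration 2:
  p = (-7 - (0.7)·1.286 - (4)·-2.895) / (6.7) = 0.549
  q = (9 - (3)·-1.045 - (-2)·-2.895) / (7) = 0.906
  r = (-11 - (1)·-1.045 - (-1.8)·1.286) / (3.8) = -2.011

0.906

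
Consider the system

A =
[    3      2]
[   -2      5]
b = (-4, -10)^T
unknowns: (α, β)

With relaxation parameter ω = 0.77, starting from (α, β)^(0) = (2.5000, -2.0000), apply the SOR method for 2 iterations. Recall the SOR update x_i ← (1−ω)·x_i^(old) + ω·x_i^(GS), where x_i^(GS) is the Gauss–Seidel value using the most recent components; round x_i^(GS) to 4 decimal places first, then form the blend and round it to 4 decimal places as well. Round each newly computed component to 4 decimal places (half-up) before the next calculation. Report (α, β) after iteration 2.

(0.0413, -1.9466)

Iteration 1:
  α: GS value = (-4 - (2)·-2.0000) / (3) = 0.0000;  α ← (1−ω)·2.5000 + ω·0.0000 = 0.5750
  β: GS value = (-10 - (-2)·0.5750) / (5) = -1.7700;  β ← (1−ω)·-2.0000 + ω·-1.7700 = -1.8229
Iteration 2:
  α: GS value = (-4 - (2)·-1.8229) / (3) = -0.1181;  α ← (1−ω)·0.5750 + ω·-0.1181 = 0.0413
  β: GS value = (-10 - (-2)·0.0413) / (5) = -1.9835;  β ← (1−ω)·-1.8229 + ω·-1.9835 = -1.9466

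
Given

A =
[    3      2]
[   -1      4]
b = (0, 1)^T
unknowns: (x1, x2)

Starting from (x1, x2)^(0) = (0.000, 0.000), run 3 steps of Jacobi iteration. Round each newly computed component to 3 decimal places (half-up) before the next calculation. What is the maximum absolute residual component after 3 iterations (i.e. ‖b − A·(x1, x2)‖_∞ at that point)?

0.085

Iteration 1:
  x1 = (0 - (2)·0.000) / (3) = 0.000
  x2 = (1 - (-1)·0.000) / (4) = 0.250
Iteration 2:
  x1 = (0 - (2)·0.250) / (3) = -0.167
  x2 = (1 - (-1)·0.000) / (4) = 0.250
Iteration 3:
  x1 = (0 - (2)·0.250) / (3) = -0.167
  x2 = (1 - (-1)·-0.167) / (4) = 0.208
Residual b − A·x = (0.085, 0.001); ∞-norm = 0.085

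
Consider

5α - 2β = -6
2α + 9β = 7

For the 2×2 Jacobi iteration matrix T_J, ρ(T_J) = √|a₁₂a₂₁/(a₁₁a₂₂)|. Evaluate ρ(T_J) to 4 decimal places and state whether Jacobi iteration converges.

a₁₂a₂₁/(a₁₁a₂₂) = (-2)·(2) / ((5)·(9)) = -0.088889
ρ = √|-0.088889| = √0.088889 = 0.2981
ρ < 1, so Jacobi converges

0.2981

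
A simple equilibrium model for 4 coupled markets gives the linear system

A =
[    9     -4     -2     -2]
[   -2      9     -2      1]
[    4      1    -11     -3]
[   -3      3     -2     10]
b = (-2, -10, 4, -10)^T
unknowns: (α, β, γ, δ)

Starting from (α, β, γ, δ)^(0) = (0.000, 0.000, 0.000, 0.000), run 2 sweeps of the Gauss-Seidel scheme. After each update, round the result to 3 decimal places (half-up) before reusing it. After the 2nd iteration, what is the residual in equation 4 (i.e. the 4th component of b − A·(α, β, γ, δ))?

0.003

Iteration 1:
  α = (-2 - (-4)·0.000 - (-2)·0.000 - (-2)·0.000) / (9) = -0.222
  β = (-10 - (-2)·-0.222 - (-2)·0.000 - (1)·0.000) / (9) = -1.160
  γ = (4 - (4)·-0.222 - (1)·-1.160 - (-3)·0.000) / (-11) = -0.550
  δ = (-10 - (-3)·-0.222 - (3)·-1.160 - (-2)·-0.550) / (10) = -0.829
Iteration 2:
  α = (-2 - (-4)·-1.160 - (-2)·-0.550 - (-2)·-0.829) / (9) = -1.044
  β = (-10 - (-2)·-1.044 - (-2)·-0.550 - (1)·-0.829) / (9) = -1.373
  γ = (4 - (4)·-1.044 - (1)·-1.373 - (-3)·-0.829) / (-11) = -0.642
  δ = (-10 - (-3)·-1.044 - (3)·-1.373 - (-2)·-0.642) / (10) = -1.030
Residual b − A·x = (-1.440, 0.015, -0.603, 0.003)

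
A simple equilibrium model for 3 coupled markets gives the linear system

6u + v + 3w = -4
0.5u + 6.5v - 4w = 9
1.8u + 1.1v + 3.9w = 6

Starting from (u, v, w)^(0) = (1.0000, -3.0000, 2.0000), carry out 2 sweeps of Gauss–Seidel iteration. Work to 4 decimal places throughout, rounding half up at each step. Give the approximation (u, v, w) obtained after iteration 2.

Iteration 1:
  u = (-4 - (1)·-3.0000 - (3)·2.0000) / (6) = -1.1667
  v = (9 - (0.5)·-1.1667 - (-4)·2.0000) / (6.5) = 2.7051
  w = (6 - (1.8)·-1.1667 - (1.1)·2.7051) / (3.9) = 1.3140
Iteration 2:
  u = (-4 - (1)·2.7051 - (3)·1.3140) / (6) = -1.7745
  v = (9 - (0.5)·-1.7745 - (-4)·1.3140) / (6.5) = 2.3297
  w = (6 - (1.8)·-1.7745 - (1.1)·2.3297) / (3.9) = 1.7004

(-1.7745, 2.3297, 1.7004)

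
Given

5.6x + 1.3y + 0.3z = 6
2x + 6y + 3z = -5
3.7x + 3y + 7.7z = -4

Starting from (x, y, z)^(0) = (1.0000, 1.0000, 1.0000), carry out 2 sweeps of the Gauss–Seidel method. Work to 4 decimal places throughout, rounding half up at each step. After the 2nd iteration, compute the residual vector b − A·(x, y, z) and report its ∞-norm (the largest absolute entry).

Iteration 1:
  x = (6 - (1.3)·1.0000 - (0.3)·1.0000) / (5.6) = 0.7857
  y = (-5 - (2)·0.7857 - (3)·1.0000) / (6) = -1.5952
  z = (-4 - (3.7)·0.7857 - (3)·-1.5952) / (7.7) = -0.2755
Iteration 2:
  x = (6 - (1.3)·-1.5952 - (0.3)·-0.2755) / (5.6) = 1.4565
  y = (-5 - (2)·1.4565 - (3)·-0.2755) / (6) = -1.1811
  z = (-4 - (3.7)·1.4565 - (3)·-1.1811) / (7.7) = -0.7592
Residual b − A·x = (-0.3932, 1.4512, 0.0001); ∞-norm = 1.4512

1.4512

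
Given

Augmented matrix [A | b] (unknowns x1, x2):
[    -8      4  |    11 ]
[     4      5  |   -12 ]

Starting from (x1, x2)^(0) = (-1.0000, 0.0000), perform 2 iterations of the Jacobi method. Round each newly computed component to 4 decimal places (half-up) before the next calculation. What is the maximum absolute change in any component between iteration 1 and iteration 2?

0.8000

Iteration 1:
  x1 = (11 - (4)·0.0000) / (-8) = -1.3750
  x2 = (-12 - (4)·-1.0000) / (5) = -1.6000
Iteration 2:
  x1 = (11 - (4)·-1.6000) / (-8) = -2.1750
  x2 = (-12 - (4)·-1.3750) / (5) = -1.3000
Change: (-0.8000, 0.3000) → max |·| = 0.8000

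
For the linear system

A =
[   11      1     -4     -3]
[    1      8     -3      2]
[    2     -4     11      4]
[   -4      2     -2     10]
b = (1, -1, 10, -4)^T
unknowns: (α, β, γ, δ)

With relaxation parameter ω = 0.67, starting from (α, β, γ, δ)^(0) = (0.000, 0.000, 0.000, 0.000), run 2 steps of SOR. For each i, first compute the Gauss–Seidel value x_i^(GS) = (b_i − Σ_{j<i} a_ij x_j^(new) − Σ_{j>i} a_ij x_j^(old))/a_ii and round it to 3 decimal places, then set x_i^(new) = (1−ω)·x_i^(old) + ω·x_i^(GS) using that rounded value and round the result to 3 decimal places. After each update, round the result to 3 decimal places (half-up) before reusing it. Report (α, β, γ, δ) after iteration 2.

(0.198, 0.043, 0.827, -0.163)

Iteration 1:
  α: GS value = (1 - (1)·0.000 - (-4)·0.000 - (-3)·0.000) / (11) = 0.091;  α ← (1−ω)·0.000 + ω·0.091 = 0.061
  β: GS value = (-1 - (1)·0.061 - (-3)·0.000 - (2)·0.000) / (8) = -0.133;  β ← (1−ω)·0.000 + ω·-0.133 = -0.089
  γ: GS value = (10 - (2)·0.061 - (-4)·-0.089 - (4)·0.000) / (11) = 0.866;  γ ← (1−ω)·0.000 + ω·0.866 = 0.580
  δ: GS value = (-4 - (-4)·0.061 - (2)·-0.089 - (-2)·0.580) / (10) = -0.242;  δ ← (1−ω)·0.000 + ω·-0.242 = -0.162
Iteration 2:
  α: GS value = (1 - (1)·-0.089 - (-4)·0.580 - (-3)·-0.162) / (11) = 0.266;  α ← (1−ω)·0.061 + ω·0.266 = 0.198
  β: GS value = (-1 - (1)·0.198 - (-3)·0.580 - (2)·-0.162) / (8) = 0.108;  β ← (1−ω)·-0.089 + ω·0.108 = 0.043
  γ: GS value = (10 - (2)·0.198 - (-4)·0.043 - (4)·-0.162) / (11) = 0.948;  γ ← (1−ω)·0.580 + ω·0.948 = 0.827
  δ: GS value = (-4 - (-4)·0.198 - (2)·0.043 - (-2)·0.827) / (10) = -0.164;  δ ← (1−ω)·-0.162 + ω·-0.164 = -0.163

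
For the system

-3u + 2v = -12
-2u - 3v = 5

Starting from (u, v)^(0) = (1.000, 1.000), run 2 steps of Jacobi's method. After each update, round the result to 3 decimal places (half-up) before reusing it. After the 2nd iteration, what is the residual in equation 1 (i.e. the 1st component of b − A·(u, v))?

Iteration 1:
  u = (-12 - (2)·1.000) / (-3) = 4.667
  v = (5 - (-2)·1.000) / (-3) = -2.333
Iteration 2:
  u = (-12 - (2)·-2.333) / (-3) = 2.445
  v = (5 - (-2)·4.667) / (-3) = -4.778
Residual b − A·x = (4.891, -4.444)

4.891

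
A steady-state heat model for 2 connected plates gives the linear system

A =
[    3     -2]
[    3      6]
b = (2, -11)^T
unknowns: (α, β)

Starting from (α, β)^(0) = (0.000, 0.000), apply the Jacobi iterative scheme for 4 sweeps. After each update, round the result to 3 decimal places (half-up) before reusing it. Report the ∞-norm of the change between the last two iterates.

Iteration 1:
  α = (2 - (-2)·0.000) / (3) = 0.667
  β = (-11 - (3)·0.000) / (6) = -1.833
Iteration 2:
  α = (2 - (-2)·-1.833) / (3) = -0.555
  β = (-11 - (3)·0.667) / (6) = -2.167
Iteration 3:
  α = (2 - (-2)·-2.167) / (3) = -0.778
  β = (-11 - (3)·-0.555) / (6) = -1.556
Iteration 4:
  α = (2 - (-2)·-1.556) / (3) = -0.371
  β = (-11 - (3)·-0.778) / (6) = -1.444
Change: (0.407, 0.112) → max |·| = 0.407

0.407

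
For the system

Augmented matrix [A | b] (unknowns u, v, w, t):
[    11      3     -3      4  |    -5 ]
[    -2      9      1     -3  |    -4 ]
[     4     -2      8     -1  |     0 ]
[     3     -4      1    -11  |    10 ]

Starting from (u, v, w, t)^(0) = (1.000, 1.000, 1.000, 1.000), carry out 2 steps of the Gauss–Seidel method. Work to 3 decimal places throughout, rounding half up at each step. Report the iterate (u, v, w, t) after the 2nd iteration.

(0.118, -0.782, -0.373, -0.626)

Iteration 1:
  u = (-5 - (3)·1.000 - (-3)·1.000 - (4)·1.000) / (11) = -0.818
  v = (-4 - (-2)·-0.818 - (1)·1.000 - (-3)·1.000) / (9) = -0.404
  w = (0 - (4)·-0.818 - (-2)·-0.404 - (-1)·1.000) / (8) = 0.433
  t = (10 - (3)·-0.818 - (-4)·-0.404 - (1)·0.433) / (-11) = -0.946
Iteration 2:
  u = (-5 - (3)·-0.404 - (-3)·0.433 - (4)·-0.946) / (11) = 0.118
  v = (-4 - (-2)·0.118 - (1)·0.433 - (-3)·-0.946) / (9) = -0.782
  w = (0 - (4)·0.118 - (-2)·-0.782 - (-1)·-0.946) / (8) = -0.373
  t = (10 - (3)·0.118 - (-4)·-0.782 - (1)·-0.373) / (-11) = -0.626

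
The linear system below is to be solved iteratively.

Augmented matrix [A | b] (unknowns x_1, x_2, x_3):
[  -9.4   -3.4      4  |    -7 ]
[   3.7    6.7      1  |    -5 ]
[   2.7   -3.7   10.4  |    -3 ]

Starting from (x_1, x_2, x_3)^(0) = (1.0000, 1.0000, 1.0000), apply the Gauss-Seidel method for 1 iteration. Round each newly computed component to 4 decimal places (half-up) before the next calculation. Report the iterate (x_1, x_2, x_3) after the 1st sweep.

Iteration 1:
  x_1 = (-7 - (-3.4)·1.0000 - (4)·1.0000) / (-9.4) = 0.8085
  x_2 = (-5 - (3.7)·0.8085 - (1)·1.0000) / (6.7) = -1.3420
  x_3 = (-3 - (2.7)·0.8085 - (-3.7)·-1.3420) / (10.4) = -0.9758

(0.8085, -1.3420, -0.9758)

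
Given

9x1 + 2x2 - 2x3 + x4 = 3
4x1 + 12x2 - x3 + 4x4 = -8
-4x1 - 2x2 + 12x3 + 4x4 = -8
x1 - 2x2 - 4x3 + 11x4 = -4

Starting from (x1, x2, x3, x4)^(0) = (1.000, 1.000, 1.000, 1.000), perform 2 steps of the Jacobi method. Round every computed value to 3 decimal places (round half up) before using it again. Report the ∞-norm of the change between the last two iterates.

Iteration 1:
  x1 = (3 - (2)·1.000 - (-2)·1.000 - (1)·1.000) / (9) = 0.222
  x2 = (-8 - (4)·1.000 - (-1)·1.000 - (4)·1.000) / (12) = -1.250
  x3 = (-8 - (-4)·1.000 - (-2)·1.000 - (4)·1.000) / (12) = -0.500
  x4 = (-4 - (1)·1.000 - (-2)·1.000 - (-4)·1.000) / (11) = 0.091
Iteration 2:
  x1 = (3 - (2)·-1.250 - (-2)·-0.500 - (1)·0.091) / (9) = 0.490
  x2 = (-8 - (4)·0.222 - (-1)·-0.500 - (4)·0.091) / (12) = -0.813
  x3 = (-8 - (-4)·0.222 - (-2)·-1.250 - (4)·0.091) / (12) = -0.831
  x4 = (-4 - (1)·0.222 - (-2)·-1.250 - (-4)·-0.500) / (11) = -0.793
Change: (0.268, 0.437, -0.331, -0.884) → max |·| = 0.884

0.884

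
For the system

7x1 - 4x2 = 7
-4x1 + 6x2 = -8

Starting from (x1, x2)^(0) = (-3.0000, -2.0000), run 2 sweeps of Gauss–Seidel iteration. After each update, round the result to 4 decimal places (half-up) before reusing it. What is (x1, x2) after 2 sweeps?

(0.1837, -1.2109)

Iteration 1:
  x1 = (7 - (-4)·-2.0000) / (7) = -0.1429
  x2 = (-8 - (-4)·-0.1429) / (6) = -1.4286
Iteration 2:
  x1 = (7 - (-4)·-1.4286) / (7) = 0.1837
  x2 = (-8 - (-4)·0.1837) / (6) = -1.2109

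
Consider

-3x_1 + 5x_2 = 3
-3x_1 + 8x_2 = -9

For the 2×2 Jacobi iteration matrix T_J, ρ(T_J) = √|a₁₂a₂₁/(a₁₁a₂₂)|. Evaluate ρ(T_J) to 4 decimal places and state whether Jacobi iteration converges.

a₁₂a₂₁/(a₁₁a₂₂) = (5)·(-3) / ((-3)·(8)) = 0.625000
ρ = √|0.625000| = √0.625000 = 0.7906
ρ < 1, so Jacobi converges

0.7906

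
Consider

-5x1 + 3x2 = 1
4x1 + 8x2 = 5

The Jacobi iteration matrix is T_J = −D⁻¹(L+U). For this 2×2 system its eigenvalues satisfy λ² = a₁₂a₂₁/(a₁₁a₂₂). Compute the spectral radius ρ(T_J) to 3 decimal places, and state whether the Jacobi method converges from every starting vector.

a₁₂a₂₁/(a₁₁a₂₂) = (3)·(4) / ((-5)·(8)) = -0.300000
ρ = √|-0.300000| = √0.300000 = 0.548
ρ < 1, so Jacobi converges

0.548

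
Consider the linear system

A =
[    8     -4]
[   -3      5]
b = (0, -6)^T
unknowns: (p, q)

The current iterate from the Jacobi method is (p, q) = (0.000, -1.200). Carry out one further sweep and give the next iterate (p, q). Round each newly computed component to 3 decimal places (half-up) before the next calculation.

(-0.600, -1.200)

One sweep:
  p = (0 - (-4)·-1.200) / (8) = -0.600
  q = (-6 - (-3)·0.000) / (5) = -1.200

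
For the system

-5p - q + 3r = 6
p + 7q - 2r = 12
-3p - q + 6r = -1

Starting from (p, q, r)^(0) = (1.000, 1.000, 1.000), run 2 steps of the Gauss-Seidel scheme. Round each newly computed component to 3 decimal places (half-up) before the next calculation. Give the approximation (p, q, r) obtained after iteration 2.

Iteration 1:
  p = (6 - (-1)·1.000 - (3)·1.000) / (-5) = -0.800
  q = (12 - (1)·-0.800 - (-2)·1.000) / (7) = 2.114
  r = (-1 - (-3)·-0.800 - (-1)·2.114) / (6) = -0.214
Iteration 2:
  p = (6 - (-1)·2.114 - (3)·-0.214) / (-5) = -1.751
  q = (12 - (1)·-1.751 - (-2)·-0.214) / (7) = 1.903
  r = (-1 - (-3)·-1.751 - (-1)·1.903) / (6) = -0.725

(-1.751, 1.903, -0.725)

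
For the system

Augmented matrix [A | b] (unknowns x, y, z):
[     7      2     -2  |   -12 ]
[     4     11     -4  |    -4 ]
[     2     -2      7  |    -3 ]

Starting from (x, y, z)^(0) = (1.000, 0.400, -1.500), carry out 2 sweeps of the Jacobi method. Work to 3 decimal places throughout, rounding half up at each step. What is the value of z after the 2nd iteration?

-0.147

Iteration 1:
  x = (-12 - (2)·0.400 - (-2)·-1.500) / (7) = -2.257
  y = (-4 - (4)·1.000 - (-4)·-1.500) / (11) = -1.273
  z = (-3 - (2)·1.000 - (-2)·0.400) / (7) = -0.600
Iteration 2:
  x = (-12 - (2)·-1.273 - (-2)·-0.600) / (7) = -1.522
  y = (-4 - (4)·-2.257 - (-4)·-0.600) / (11) = 0.239
  z = (-3 - (2)·-2.257 - (-2)·-1.273) / (7) = -0.147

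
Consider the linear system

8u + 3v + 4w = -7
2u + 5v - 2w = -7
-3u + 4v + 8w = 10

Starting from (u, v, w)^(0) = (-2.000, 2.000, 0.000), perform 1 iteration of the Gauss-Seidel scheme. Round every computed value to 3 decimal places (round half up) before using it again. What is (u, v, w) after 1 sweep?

Iteration 1:
  u = (-7 - (3)·2.000 - (4)·0.000) / (8) = -1.625
  v = (-7 - (2)·-1.625 - (-2)·0.000) / (5) = -0.750
  w = (10 - (-3)·-1.625 - (4)·-0.750) / (8) = 1.016

(-1.625, -0.750, 1.016)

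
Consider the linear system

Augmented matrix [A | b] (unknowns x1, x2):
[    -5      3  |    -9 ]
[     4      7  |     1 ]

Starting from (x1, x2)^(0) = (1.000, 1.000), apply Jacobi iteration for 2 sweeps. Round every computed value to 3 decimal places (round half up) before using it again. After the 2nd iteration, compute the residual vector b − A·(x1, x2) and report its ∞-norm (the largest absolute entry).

Iteration 1:
  x1 = (-9 - (3)·1.000) / (-5) = 2.400
  x2 = (1 - (4)·1.000) / (7) = -0.429
Iteration 2:
  x1 = (-9 - (3)·-0.429) / (-5) = 1.543
  x2 = (1 - (4)·2.400) / (7) = -1.229
Residual b − A·x = (2.402, 3.431); ∞-norm = 3.431

3.431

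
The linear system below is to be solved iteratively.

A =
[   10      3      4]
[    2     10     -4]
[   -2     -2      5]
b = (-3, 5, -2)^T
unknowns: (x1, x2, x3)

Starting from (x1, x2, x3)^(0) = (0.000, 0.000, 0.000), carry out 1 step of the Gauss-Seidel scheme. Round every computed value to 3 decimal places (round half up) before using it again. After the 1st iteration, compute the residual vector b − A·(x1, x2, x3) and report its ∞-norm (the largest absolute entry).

Iteration 1:
  x1 = (-3 - (3)·0.000 - (4)·0.000) / (10) = -0.300
  x2 = (5 - (2)·-0.300 - (-4)·0.000) / (10) = 0.560
  x3 = (-2 - (-2)·-0.300 - (-2)·0.560) / (5) = -0.296
Residual b − A·x = (-0.496, -1.184, 0.000); ∞-norm = 1.184

1.184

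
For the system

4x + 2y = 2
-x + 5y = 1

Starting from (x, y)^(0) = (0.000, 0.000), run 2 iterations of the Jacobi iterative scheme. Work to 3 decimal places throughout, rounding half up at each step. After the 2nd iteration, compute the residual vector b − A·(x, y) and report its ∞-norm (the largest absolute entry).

Iteration 1:
  x = (2 - (2)·0.000) / (4) = 0.500
  y = (1 - (-1)·0.000) / (5) = 0.200
Iteration 2:
  x = (2 - (2)·0.200) / (4) = 0.400
  y = (1 - (-1)·0.500) / (5) = 0.300
Residual b − A·x = (-0.200, -0.100); ∞-norm = 0.200

0.200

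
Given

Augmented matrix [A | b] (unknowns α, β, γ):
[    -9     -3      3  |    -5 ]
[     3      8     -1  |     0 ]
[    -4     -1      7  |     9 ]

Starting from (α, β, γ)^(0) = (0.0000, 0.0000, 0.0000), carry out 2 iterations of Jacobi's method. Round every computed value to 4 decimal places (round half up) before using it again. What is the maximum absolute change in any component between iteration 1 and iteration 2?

0.4285

Iteration 1:
  α = (-5 - (-3)·0.0000 - (3)·0.0000) / (-9) = 0.5556
  β = (0 - (3)·0.0000 - (-1)·0.0000) / (8) = 0.0000
  γ = (9 - (-4)·0.0000 - (-1)·0.0000) / (7) = 1.2857
Iteration 2:
  α = (-5 - (-3)·0.0000 - (3)·1.2857) / (-9) = 0.9841
  β = (0 - (3)·0.5556 - (-1)·1.2857) / (8) = -0.0476
  γ = (9 - (-4)·0.5556 - (-1)·0.0000) / (7) = 1.6032
Change: (0.4285, -0.0476, 0.3175) → max |·| = 0.4285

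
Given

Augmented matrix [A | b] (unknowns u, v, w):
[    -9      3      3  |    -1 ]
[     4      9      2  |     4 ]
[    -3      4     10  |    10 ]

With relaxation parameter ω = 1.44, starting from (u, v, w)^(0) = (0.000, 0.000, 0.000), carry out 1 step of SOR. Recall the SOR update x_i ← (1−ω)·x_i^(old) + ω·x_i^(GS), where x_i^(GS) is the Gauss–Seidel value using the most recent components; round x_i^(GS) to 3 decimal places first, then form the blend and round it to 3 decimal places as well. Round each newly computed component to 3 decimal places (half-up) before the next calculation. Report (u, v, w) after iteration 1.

Iteration 1:
  u: GS value = (-1 - (3)·0.000 - (3)·0.000) / (-9) = 0.111;  u ← (1−ω)·0.000 + ω·0.111 = 0.160
  v: GS value = (4 - (4)·0.160 - (2)·0.000) / (9) = 0.373;  v ← (1−ω)·0.000 + ω·0.373 = 0.537
  w: GS value = (10 - (-3)·0.160 - (4)·0.537) / (10) = 0.833;  w ← (1−ω)·0.000 + ω·0.833 = 1.200

(0.160, 0.537, 1.200)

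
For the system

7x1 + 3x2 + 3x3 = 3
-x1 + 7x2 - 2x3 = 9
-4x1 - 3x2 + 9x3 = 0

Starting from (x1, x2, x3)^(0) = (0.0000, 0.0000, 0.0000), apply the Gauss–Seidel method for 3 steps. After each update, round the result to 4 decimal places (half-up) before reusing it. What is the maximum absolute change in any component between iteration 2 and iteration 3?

Iteration 1:
  x1 = (3 - (3)·0.0000 - (3)·0.0000) / (7) = 0.4286
  x2 = (9 - (-1)·0.4286 - (-2)·0.0000) / (7) = 1.3469
  x3 = (0 - (-4)·0.4286 - (-3)·1.3469) / (9) = 0.6395
Iteration 2:
  x1 = (3 - (3)·1.3469 - (3)·0.6395) / (7) = -0.4227
  x2 = (9 - (-1)·-0.4227 - (-2)·0.6395) / (7) = 1.4080
  x3 = (0 - (-4)·-0.4227 - (-3)·1.4080) / (9) = 0.2815
Iteration 3:
  x1 = (3 - (3)·1.4080 - (3)·0.2815) / (7) = -0.2955
  x2 = (9 - (-1)·-0.2955 - (-2)·0.2815) / (7) = 1.3239
  x3 = (0 - (-4)·-0.2955 - (-3)·1.3239) / (9) = 0.3100
Change: (0.1272, -0.0841, 0.0285) → max |·| = 0.1272

0.1272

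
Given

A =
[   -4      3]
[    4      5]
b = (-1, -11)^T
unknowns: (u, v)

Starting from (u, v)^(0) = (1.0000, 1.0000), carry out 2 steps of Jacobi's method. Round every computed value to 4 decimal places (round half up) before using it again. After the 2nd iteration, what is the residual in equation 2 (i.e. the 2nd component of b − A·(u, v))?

Iteration 1:
  u = (-1 - (3)·1.0000) / (-4) = 1.0000
  v = (-11 - (4)·1.0000) / (5) = -3.0000
Iteration 2:
  u = (-1 - (3)·-3.0000) / (-4) = -2.0000
  v = (-11 - (4)·1.0000) / (5) = -3.0000
Residual b − A·x = (0.0000, 12.0000)

12.0000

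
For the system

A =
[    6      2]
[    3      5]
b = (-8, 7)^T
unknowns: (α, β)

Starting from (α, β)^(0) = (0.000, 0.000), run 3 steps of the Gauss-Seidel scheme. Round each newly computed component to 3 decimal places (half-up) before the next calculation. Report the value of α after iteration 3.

-2.213

Iteration 1:
  α = (-8 - (2)·0.000) / (6) = -1.333
  β = (7 - (3)·-1.333) / (5) = 2.200
Iteration 2:
  α = (-8 - (2)·2.200) / (6) = -2.067
  β = (7 - (3)·-2.067) / (5) = 2.640
Iteration 3:
  α = (-8 - (2)·2.640) / (6) = -2.213
  β = (7 - (3)·-2.213) / (5) = 2.728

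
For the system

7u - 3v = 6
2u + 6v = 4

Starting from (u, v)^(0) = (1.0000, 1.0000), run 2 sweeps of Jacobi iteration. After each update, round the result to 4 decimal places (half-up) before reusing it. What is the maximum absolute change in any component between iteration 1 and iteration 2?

0.2857

Iteration 1:
  u = (6 - (-3)·1.0000) / (7) = 1.2857
  v = (4 - (2)·1.0000) / (6) = 0.3333
Iteration 2:
  u = (6 - (-3)·0.3333) / (7) = 1.0000
  v = (4 - (2)·1.2857) / (6) = 0.2381
Change: (-0.2857, -0.0952) → max |·| = 0.2857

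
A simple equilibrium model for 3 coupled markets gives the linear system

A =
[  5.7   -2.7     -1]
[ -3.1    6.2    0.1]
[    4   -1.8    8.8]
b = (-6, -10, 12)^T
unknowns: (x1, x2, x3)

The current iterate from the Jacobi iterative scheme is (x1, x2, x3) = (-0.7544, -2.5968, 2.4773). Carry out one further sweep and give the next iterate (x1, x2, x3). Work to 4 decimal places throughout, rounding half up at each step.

One sweep:
  x1 = (-6 - (-2.7)·-2.5968 - (-1)·2.4773) / (5.7) = -1.8481
  x2 = (-10 - (-3.1)·-0.7544 - (0.1)·2.4773) / (6.2) = -2.0301
  x3 = (12 - (4)·-0.7544 - (-1.8)·-2.5968) / (8.8) = 1.1754

(-1.8481, -2.0301, 1.1754)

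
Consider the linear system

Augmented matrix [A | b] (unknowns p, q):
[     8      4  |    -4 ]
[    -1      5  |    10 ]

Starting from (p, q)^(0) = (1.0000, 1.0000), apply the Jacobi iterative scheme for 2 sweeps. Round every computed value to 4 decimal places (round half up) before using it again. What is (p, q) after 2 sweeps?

Iteration 1:
  p = (-4 - (4)·1.0000) / (8) = -1.0000
  q = (10 - (-1)·1.0000) / (5) = 2.2000
Iteration 2:
  p = (-4 - (4)·2.2000) / (8) = -1.6000
  q = (10 - (-1)·-1.0000) / (5) = 1.8000

(-1.6000, 1.8000)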